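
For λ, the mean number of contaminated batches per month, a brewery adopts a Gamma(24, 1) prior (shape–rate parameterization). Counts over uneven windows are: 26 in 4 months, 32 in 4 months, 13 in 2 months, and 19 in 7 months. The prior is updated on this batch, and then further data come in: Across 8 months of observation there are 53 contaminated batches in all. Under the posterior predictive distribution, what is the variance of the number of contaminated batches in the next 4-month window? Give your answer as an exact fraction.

Total count: 26 + 32 + 13 + 19 = 90.
Total exposure: 4 + 4 + 2 + 7 = 17 months.
After the first batch: Gamma(24 + 90, 1 + 17) = Gamma(114, 18).
Total count 53 over total exposure 8 months.
After the second batch: Gamma(114 + 53, 18 + 8) = Gamma(167, 26).
The posterior predictive for a window of length T is Negative Binomial with variance T·α'·(β'+T)/β'² = 4·167·30/676 = 5010/169.

5010/169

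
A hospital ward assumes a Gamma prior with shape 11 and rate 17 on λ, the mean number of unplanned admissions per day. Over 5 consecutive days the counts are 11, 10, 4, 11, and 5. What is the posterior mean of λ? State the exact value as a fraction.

Total count: 11 + 10 + 4 + 11 + 5 = 41.
Total exposure: 5 days.
Posterior: α' = 11 + 41 = 52, β' = 17 + 5 = 22.
Posterior mean = α'/β' = 52/22 = 26/11.

26/11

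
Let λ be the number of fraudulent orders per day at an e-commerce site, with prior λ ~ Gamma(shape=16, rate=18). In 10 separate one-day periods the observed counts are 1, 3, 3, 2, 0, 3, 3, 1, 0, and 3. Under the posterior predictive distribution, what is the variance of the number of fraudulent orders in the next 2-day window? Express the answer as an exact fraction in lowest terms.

Total count: 1 + 3 + 3 + 2 + 0 + 3 + 3 + 1 + 0 + 3 = 19.
Total exposure: 10 days.
By Gamma–Poisson conjugacy, the posterior is Gamma(α + Σx, β + Σt) = Gamma(16 + 19, 18 + 10) = Gamma(35, 28).
The posterior predictive for a window of length T is Negative Binomial with variance T·α'·(β'+T)/β'² = 2·35·30/784 = 75/28.

75/28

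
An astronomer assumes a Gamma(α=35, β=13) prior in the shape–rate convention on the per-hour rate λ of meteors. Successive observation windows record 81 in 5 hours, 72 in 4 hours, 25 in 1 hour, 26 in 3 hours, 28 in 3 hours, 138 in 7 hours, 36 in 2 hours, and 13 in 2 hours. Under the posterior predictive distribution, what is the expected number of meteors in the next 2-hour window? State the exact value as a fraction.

227/10

Total count: 81 + 72 + 25 + 26 + 28 + 138 + 36 + 13 = 419.
Total exposure: 5 + 4 + 1 + 3 + 3 + 7 + 2 + 2 = 27 hours.
By Gamma–Poisson conjugacy, the posterior is Gamma(α + Σx, β + Σt) = Gamma(35 + 419, 13 + 27) = Gamma(454, 40).
Predictive mean over a 2-hour window = T·E[λ|data] = 2·454/40 = 227/10.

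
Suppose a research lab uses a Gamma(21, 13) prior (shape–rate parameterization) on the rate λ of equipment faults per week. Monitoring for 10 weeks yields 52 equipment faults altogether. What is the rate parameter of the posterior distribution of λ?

Total count 52 over total exposure 10 weeks.
Gamma(α, β) with Poisson data over total exposure Σt gives posterior Gamma(α+Σx, β+Σt) = Gamma(73, 23).

23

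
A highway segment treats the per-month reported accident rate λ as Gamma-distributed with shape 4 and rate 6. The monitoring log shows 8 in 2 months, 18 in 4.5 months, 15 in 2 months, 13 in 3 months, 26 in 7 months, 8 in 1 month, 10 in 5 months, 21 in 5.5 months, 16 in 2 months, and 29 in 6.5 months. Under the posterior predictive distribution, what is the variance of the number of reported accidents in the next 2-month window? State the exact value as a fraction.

Total count: 8 + 18 + 15 + 13 + 26 + 8 + 10 + 21 + 16 + 29 = 164.
Total exposure: 2 + 4.5 + 2 + 3 + 7 + 1 + 5 + 5.5 + 2 + 6.5 = 38.5 months.
The Gamma prior is conjugate for the Poisson rate, so λ | data ~ Gamma(4+164, 6+38.5) = Gamma(168, 89/2).
The posterior predictive for a window of length T is Negative Binomial with variance T·α'·(β'+T)/β'² = 2·168·(93/2)/(7921/4) = 62496/7921.

62496/7921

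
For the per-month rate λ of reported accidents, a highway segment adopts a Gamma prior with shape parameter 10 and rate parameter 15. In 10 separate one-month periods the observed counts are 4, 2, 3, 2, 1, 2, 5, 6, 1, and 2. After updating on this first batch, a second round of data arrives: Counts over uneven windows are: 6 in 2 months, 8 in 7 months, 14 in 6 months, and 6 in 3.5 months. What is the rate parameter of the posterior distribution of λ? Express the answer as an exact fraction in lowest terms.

Total count: 4 + 2 + 3 + 2 + 1 + 2 + 5 + 6 + 1 + 2 = 28.
Total exposure: 10 months.
After the first batch: Gamma(10 + 28, 15 + 10) = Gamma(38, 25).
Total count: 6 + 8 + 14 + 6 = 34.
Total exposure: 2 + 7 + 6 + 3.5 = 18.5 months.
After the second batch: Gamma(38 + 34, 25 + 18.5) = Gamma(72, 87/2).

87/2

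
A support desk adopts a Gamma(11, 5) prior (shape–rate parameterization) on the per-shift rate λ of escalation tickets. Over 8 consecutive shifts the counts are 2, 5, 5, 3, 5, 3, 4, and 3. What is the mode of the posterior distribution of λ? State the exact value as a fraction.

Total count: 2 + 5 + 5 + 3 + 5 + 3 + 4 + 3 = 30.
Total exposure: 8 shifts.
By Gamma–Poisson conjugacy, the posterior is Gamma(α + Σx, β + Σt) = Gamma(11 + 30, 5 + 8) = Gamma(41, 13).
Posterior mode = (α'−1)/β' = 40/13.

40/13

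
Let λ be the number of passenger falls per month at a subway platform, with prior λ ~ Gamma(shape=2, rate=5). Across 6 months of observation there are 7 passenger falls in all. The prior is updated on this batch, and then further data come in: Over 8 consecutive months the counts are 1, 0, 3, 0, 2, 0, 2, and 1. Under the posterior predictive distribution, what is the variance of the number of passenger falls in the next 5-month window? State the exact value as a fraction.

Total count 7 over total exposure 6 months.
After the first batch: Gamma(2 + 7, 5 + 6) = Gamma(9, 11).
Total count: 1 + 0 + 3 + 0 + 2 + 0 + 2 + 1 = 9.
Total exposure: 8 months.
After the second batch: Gamma(9 + 9, 11 + 8) = Gamma(18, 19).
The posterior predictive for a window of length T is Negative Binomial with variance T·α'·(β'+T)/β'² = 5·18·24/361 = 2160/361.

2160/361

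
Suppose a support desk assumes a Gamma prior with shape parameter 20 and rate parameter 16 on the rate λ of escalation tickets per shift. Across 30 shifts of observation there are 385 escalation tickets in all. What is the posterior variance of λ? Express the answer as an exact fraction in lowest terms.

405/2116

Total count 385 over total exposure 30 shifts.
Gamma(α, β) with Poisson data over total exposure Σt gives posterior Gamma(α+Σx, β+Σt) = Gamma(405, 46).
Posterior variance = α'/β'² = 405/2116.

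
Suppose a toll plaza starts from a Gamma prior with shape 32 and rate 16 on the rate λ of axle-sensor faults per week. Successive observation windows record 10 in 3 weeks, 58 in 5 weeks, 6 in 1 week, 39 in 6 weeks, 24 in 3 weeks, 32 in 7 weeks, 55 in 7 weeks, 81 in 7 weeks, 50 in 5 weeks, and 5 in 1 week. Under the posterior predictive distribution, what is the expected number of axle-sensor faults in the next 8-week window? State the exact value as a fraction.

3136/61

Total count: 10 + 58 + 6 + 39 + 24 + 32 + 55 + 81 + 50 + 5 = 360.
Total exposure: 3 + 5 + 1 + 6 + 3 + 7 + 7 + 7 + 5 + 1 = 45 weeks.
Gamma(α, β) with Poisson data over total exposure Σt gives posterior Gamma(α+Σx, β+Σt) = Gamma(392, 61).
Predictive mean over an 8-week window = T·E[λ|data] = 8·392/61 = 3136/61.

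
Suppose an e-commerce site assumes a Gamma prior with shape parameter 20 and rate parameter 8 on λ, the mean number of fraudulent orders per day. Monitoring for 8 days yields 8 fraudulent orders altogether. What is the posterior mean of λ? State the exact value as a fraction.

7/4

Total count 8 over total exposure 8 days.
Conjugate update: add total count to the shape and total exposure to the rate, giving Gamma(28, 16).
Posterior mean = α'/β' = 28/16 = 7/4.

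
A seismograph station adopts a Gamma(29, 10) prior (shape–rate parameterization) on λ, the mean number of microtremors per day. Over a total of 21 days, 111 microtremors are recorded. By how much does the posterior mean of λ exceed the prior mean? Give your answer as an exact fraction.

501/310

Total count 111 over total exposure 21 days.
Conjugate update: add total count to the shape and total exposure to the rate, giving Gamma(140, 31).
Posterior mean = 140/31 = 140/31; prior mean = 29/10 = 29/10. Difference = 140/31 − 29/10 = 501/310.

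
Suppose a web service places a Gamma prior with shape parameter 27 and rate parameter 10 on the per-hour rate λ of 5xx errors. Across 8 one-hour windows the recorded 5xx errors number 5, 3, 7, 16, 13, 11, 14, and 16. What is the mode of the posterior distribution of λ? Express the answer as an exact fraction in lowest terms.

37/6

Total count: 5 + 3 + 7 + 16 + 13 + 11 + 14 + 16 = 85.
Total exposure: 8 hours.
Posterior: α' = 27 + 85 = 112, β' = 10 + 8 = 18.
Posterior mode = (α'−1)/β' = 111/18 = 37/6.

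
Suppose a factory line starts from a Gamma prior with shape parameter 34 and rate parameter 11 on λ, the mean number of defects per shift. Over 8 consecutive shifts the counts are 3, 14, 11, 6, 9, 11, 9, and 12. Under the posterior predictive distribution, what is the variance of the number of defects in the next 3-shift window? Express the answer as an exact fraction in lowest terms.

Total count: 3 + 14 + 11 + 6 + 9 + 11 + 9 + 12 = 75.
Total exposure: 8 shifts.
The Gamma prior is conjugate for the Poisson rate, so λ | data ~ Gamma(34+75, 11+8) = Gamma(109, 19).
The posterior predictive for a window of length T is Negative Binomial with variance T·α'·(β'+T)/β'² = 3·109·22/361 = 7194/361.

7194/361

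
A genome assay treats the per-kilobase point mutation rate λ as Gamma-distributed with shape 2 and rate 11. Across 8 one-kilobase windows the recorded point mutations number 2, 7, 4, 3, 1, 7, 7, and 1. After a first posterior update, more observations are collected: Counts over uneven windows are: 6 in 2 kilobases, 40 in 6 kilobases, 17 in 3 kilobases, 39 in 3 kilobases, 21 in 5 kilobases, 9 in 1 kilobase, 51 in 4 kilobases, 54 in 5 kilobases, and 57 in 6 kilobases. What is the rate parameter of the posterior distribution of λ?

54

Total count: 2 + 7 + 4 + 3 + 1 + 7 + 7 + 1 = 32.
Total exposure: 8 kilobases.
After the first batch: Gamma(2 + 32, 11 + 8) = Gamma(34, 19).
Total count: 6 + 40 + 17 + 39 + 21 + 9 + 51 + 54 + 57 = 294.
Total exposure: 2 + 6 + 3 + 3 + 5 + 1 + 4 + 5 + 6 = 35 kilobases.
After the second batch: Gamma(34 + 294, 19 + 35) = Gamma(328, 54).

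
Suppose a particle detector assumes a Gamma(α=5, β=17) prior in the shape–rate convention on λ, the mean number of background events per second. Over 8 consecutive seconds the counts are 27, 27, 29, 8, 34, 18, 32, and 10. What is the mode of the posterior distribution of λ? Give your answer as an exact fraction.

Total count: 27 + 27 + 29 + 8 + 34 + 18 + 32 + 10 = 185.
Total exposure: 8 seconds.
Gamma(α, β) with Poisson data over total exposure Σt gives posterior Gamma(α+Σx, β+Σt) = Gamma(190, 25).
Posterior mode = (α'−1)/β' = 189/25.

189/25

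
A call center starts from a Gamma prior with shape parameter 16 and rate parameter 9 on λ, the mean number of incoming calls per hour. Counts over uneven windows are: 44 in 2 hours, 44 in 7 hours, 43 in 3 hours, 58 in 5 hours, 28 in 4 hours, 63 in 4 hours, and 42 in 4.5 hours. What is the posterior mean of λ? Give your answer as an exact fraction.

676/77

Total count: 44 + 44 + 43 + 58 + 28 + 63 + 42 = 322.
Total exposure: 2 + 7 + 3 + 5 + 4 + 4 + 4.5 = 29.5 hours.
The Gamma prior is conjugate for the Poisson rate, so λ | data ~ Gamma(16+322, 9+29.5) = Gamma(338, 77/2).
Posterior mean = α'/β' = 338/(77/2) = 676/77.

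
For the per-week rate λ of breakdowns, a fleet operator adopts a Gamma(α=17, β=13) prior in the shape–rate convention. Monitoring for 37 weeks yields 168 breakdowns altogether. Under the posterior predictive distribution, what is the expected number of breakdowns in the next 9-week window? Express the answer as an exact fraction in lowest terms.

333/10

Total count 168 over total exposure 37 weeks.
Conjugate update: add total count to the shape and total exposure to the rate, giving Gamma(185, 50).
Predictive mean over a 9-week window = T·E[λ|data] = 9·185/50 = 333/10.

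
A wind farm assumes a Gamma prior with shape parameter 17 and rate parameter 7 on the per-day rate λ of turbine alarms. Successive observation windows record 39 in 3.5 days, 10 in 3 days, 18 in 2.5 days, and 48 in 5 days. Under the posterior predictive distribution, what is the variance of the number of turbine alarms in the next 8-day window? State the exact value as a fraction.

10208/147

Total count: 39 + 10 + 18 + 48 = 115.
Total exposure: 3.5 + 3 + 2.5 + 5 = 14 days.
By Gamma–Poisson conjugacy, the posterior is Gamma(α + Σx, β + Σt) = Gamma(17 + 115, 7 + 14) = Gamma(132, 21).
The posterior predictive for a window of length T is Negative Binomial with variance T·α'·(β'+T)/β'² = 8·132·29/441 = 10208/147.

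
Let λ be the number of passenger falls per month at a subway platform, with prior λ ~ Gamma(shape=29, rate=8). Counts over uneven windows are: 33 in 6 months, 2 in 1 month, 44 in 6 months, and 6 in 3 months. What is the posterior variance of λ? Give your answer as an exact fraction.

Total count: 33 + 2 + 44 + 6 = 85.
Total exposure: 6 + 1 + 6 + 3 = 16 months.
Gamma(α, β) with Poisson data over total exposure Σt gives posterior Gamma(α+Σx, β+Σt) = Gamma(114, 24).
Posterior variance = α'/β'² = 114/576 = 19/96.

19/96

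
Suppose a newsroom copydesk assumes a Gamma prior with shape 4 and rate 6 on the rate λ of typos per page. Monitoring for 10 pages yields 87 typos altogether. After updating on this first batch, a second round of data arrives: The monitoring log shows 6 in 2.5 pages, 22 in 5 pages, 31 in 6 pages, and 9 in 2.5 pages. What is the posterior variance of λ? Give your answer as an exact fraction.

Total count 87 over total exposure 10 pages.
After the first batch: Gamma(4 + 87, 6 + 10) = Gamma(91, 16).
Total count: 6 + 22 + 31 + 9 = 68.
Total exposure: 2.5 + 5 + 6 + 2.5 = 16 pages.
After the second batch: Gamma(91 + 68, 16 + 16) = Gamma(159, 32).
Posterior variance = α'/β'² = 159/1024.

159/1024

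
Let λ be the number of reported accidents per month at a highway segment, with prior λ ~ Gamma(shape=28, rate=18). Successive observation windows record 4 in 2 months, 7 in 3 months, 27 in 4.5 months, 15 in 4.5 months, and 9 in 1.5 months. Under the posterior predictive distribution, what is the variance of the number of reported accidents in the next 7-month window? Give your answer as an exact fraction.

102060/4489

Total count: 4 + 7 + 27 + 15 + 9 = 62.
Total exposure: 2 + 3 + 4.5 + 4.5 + 1.5 = 15.5 months.
Conjugate update: add total count to the shape and total exposure to the rate, giving Gamma(90, 67/2).
The posterior predictive for a window of length T is Negative Binomial with variance T·α'·(β'+T)/β'² = 7·90·(81/2)/(4489/4) = 102060/4489.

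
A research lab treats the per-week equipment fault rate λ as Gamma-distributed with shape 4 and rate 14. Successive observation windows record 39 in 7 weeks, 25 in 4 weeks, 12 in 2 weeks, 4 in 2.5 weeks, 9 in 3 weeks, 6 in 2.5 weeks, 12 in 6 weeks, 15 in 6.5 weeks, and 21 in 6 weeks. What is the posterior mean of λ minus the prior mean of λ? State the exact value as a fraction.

Total count: 39 + 25 + 12 + 4 + 9 + 6 + 12 + 15 + 21 = 143.
Total exposure: 7 + 4 + 2 + 2.5 + 3 + 2.5 + 6 + 6.5 + 6 = 39.5 weeks.
The Gamma prior is conjugate for the Poisson rate, so λ | data ~ Gamma(4+143, 14+39.5) = Gamma(147, 107/2).
Posterior mean = 147/(107/2) = 294/107; prior mean = 4/14 = 2/7. Difference = 294/107 − 2/7 = 1844/749.

1844/749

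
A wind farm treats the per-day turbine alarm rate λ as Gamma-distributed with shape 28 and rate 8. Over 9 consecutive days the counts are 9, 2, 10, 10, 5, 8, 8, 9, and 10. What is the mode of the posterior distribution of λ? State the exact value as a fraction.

98/17

Total count: 9 + 2 + 10 + 10 + 5 + 8 + 8 + 9 + 10 = 71.
Total exposure: 9 days.
Gamma(α, β) with Poisson data over total exposure Σt gives posterior Gamma(α+Σx, β+Σt) = Gamma(99, 17).
Posterior mode = (α'−1)/β' = 98/17.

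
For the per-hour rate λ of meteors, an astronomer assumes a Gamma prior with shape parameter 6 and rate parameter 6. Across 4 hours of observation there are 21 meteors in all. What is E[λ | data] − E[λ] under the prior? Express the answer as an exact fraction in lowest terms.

Total count 21 over total exposure 4 hours.
Conjugate update: add total count to the shape and total exposure to the rate, giving Gamma(27, 10).
Posterior mean = 27/10 = 27/10; prior mean = 6/6 = 1. Difference = 27/10 − 1 = 17/10.

17/10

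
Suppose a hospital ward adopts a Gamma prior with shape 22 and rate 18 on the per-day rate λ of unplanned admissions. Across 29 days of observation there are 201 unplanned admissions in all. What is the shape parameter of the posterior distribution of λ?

223

Total count 201 over total exposure 29 days.
Conjugate update: add total count to the shape and total exposure to the rate, giving Gamma(223, 47).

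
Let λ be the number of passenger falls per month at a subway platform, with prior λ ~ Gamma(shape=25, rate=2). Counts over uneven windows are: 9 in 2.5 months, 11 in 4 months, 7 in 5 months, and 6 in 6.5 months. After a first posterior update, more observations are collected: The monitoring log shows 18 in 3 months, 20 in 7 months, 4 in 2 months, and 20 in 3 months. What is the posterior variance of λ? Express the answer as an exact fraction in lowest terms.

Total count: 9 + 11 + 7 + 6 = 33.
Total exposure: 2.5 + 4 + 5 + 6.5 = 18 months.
After the first batch: Gamma(25 + 33, 2 + 18) = Gamma(58, 20).
Total count: 18 + 20 + 4 + 20 = 62.
Total exposure: 3 + 7 + 2 + 3 = 15 months.
After the second batch: Gamma(58 + 62, 20 + 15) = Gamma(120, 35).
Posterior variance = α'/β'² = 120/1225 = 24/245.

24/245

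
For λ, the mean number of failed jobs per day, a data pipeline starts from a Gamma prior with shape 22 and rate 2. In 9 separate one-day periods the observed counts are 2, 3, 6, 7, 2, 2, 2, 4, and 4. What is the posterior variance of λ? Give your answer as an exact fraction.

Total count: 2 + 3 + 6 + 7 + 2 + 2 + 2 + 4 + 4 = 32.
Total exposure: 9 days.
Conjugate update: add total count to the shape and total exposure to the rate, giving Gamma(54, 11).
Posterior variance = α'/β'² = 54/121.

54/121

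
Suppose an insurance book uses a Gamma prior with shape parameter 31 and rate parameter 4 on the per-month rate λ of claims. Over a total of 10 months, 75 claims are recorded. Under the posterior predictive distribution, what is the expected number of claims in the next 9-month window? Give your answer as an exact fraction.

Total count 75 over total exposure 10 months.
The Gamma prior is conjugate for the Poisson rate, so λ | data ~ Gamma(31+75, 4+10) = Gamma(106, 14).
Predictive mean over a 9-month window = T·E[λ|data] = 9·106/14 = 477/7.

477/7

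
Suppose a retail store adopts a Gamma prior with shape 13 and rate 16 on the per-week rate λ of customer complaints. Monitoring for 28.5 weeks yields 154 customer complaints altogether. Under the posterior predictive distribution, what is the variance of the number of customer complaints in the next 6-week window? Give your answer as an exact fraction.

Total count 154 over total exposure 28.5 weeks.
By Gamma–Poisson conjugacy, the posterior is Gamma(α + Σx, β + Σt) = Gamma(13 + 154, 16 + 28.5) = Gamma(167, 89/2).
The posterior predictive for a window of length T is Negative Binomial with variance T·α'·(β'+T)/β'² = 6·167·(101/2)/(7921/4) = 202404/7921.

202404/7921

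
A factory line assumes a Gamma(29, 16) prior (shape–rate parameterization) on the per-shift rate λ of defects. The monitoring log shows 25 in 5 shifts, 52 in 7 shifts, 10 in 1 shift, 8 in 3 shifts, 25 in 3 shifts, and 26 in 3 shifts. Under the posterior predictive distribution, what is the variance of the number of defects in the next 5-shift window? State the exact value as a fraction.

Total count: 25 + 52 + 10 + 8 + 25 + 26 = 146.
Total exposure: 5 + 7 + 1 + 3 + 3 + 3 = 22 shifts.
Conjugate update: add total count to the shape and total exposure to the rate, giving Gamma(175, 38).
The posterior predictive for a window of length T is Negative Binomial with variance T·α'·(β'+T)/β'² = 5·175·43/1444 = 37625/1444.

37625/1444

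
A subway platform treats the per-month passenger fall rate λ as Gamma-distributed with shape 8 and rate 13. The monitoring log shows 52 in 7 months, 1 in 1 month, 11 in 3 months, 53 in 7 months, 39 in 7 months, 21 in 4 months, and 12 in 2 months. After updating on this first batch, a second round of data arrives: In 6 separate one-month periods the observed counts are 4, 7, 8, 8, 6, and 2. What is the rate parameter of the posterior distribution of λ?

Total count: 52 + 1 + 11 + 53 + 39 + 21 + 12 = 189.
Total exposure: 7 + 1 + 3 + 7 + 7 + 4 + 2 = 31 months.
After the first batch: Gamma(8 + 189, 13 + 31) = Gamma(197, 44).
Total count: 4 + 7 + 8 + 8 + 6 + 2 = 35.
Total exposure: 6 months.
After the second batch: Gamma(197 + 35, 44 + 6) = Gamma(232, 50).

50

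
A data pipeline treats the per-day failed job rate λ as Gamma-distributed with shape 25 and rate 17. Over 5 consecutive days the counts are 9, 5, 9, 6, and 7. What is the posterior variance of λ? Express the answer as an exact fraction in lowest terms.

Total count: 9 + 5 + 9 + 6 + 7 = 36.
Total exposure: 5 days.
The Gamma prior is conjugate for the Poisson rate, so λ | data ~ Gamma(25+36, 17+5) = Gamma(61, 22).
Posterior variance = α'/β'² = 61/484.

61/484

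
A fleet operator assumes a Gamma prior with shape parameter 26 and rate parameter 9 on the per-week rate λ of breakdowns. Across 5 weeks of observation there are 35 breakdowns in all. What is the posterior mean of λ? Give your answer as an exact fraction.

Total count 35 over total exposure 5 weeks.
By Gamma–Poisson conjugacy, the posterior is Gamma(α + Σx, β + Σt) = Gamma(26 + 35, 9 + 5) = Gamma(61, 14).
Posterior mean = α'/β' = 61/14.

61/14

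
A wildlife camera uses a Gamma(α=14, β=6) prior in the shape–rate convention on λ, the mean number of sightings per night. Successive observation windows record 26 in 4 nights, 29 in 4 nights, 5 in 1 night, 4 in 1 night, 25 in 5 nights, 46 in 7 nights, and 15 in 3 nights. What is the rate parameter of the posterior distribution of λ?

31

Total count: 26 + 29 + 5 + 4 + 25 + 46 + 15 = 150.
Total exposure: 4 + 4 + 1 + 1 + 5 + 7 + 3 = 25 nights.
Gamma(α, β) with Poisson data over total exposure Σt gives posterior Gamma(α+Σx, β+Σt) = Gamma(164, 31).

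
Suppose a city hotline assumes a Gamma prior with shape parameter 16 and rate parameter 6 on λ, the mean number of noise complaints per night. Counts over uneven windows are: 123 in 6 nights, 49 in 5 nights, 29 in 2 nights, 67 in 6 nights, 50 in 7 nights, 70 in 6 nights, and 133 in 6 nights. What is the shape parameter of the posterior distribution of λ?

Total count: 123 + 49 + 29 + 67 + 50 + 70 + 133 = 521.
Total exposure: 6 + 5 + 2 + 6 + 7 + 6 + 6 = 38 nights.
Conjugate update: add total count to the shape and total exposure to the rate, giving Gamma(537, 44).

537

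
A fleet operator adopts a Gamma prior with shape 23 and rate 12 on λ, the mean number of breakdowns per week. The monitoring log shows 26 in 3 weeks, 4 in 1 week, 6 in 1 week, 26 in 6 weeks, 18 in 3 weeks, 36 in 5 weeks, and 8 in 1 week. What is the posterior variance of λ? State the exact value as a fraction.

147/1024

Total count: 26 + 4 + 6 + 26 + 18 + 36 + 8 = 124.
Total exposure: 3 + 1 + 1 + 6 + 3 + 5 + 1 = 20 weeks.
Gamma(α, β) with Poisson data over total exposure Σt gives posterior Gamma(α+Σx, β+Σt) = Gamma(147, 32).
Posterior variance = α'/β'² = 147/1024.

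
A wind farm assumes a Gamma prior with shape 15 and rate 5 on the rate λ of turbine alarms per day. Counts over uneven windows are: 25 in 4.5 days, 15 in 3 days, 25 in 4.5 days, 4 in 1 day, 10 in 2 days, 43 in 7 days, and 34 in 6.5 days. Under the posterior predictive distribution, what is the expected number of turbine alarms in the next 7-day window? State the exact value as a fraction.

2394/67

Total count: 25 + 15 + 25 + 4 + 10 + 43 + 34 = 156.
Total exposure: 4.5 + 3 + 4.5 + 1 + 2 + 7 + 6.5 = 28.5 days.
The Gamma prior is conjugate for the Poisson rate, so λ | data ~ Gamma(15+156, 5+28.5) = Gamma(171, 67/2).
Predictive mean over a 7-day window = T·E[λ|data] = 7·171/(67/2) = 2394/67.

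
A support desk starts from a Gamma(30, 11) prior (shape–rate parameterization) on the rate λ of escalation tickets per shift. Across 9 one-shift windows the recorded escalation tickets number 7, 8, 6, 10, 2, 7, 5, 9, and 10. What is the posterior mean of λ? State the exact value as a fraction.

Total count: 7 + 8 + 6 + 10 + 2 + 7 + 5 + 9 + 10 = 64.
Total exposure: 9 shifts.
Posterior: α' = 30 + 64 = 94, β' = 11 + 9 = 20.
Posterior mean = α'/β' = 94/20 = 47/10.

47/10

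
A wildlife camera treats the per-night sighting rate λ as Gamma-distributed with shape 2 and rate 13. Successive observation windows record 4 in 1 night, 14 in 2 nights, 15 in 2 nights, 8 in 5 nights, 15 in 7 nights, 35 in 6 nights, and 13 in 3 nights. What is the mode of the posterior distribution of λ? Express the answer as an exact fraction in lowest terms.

Total count: 4 + 14 + 15 + 8 + 15 + 35 + 13 = 104.
Total exposure: 1 + 2 + 2 + 5 + 7 + 6 + 3 = 26 nights.
Posterior: α' = 2 + 104 = 106, β' = 13 + 26 = 39.
Posterior mode = (α'−1)/β' = 105/39 = 35/13.

35/13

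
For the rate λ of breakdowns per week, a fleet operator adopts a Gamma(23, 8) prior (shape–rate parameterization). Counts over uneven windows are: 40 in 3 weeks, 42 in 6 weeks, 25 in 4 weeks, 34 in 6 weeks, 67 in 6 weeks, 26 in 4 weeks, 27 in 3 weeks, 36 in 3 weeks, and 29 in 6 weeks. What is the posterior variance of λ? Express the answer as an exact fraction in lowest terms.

349/2401

Total count: 40 + 42 + 25 + 34 + 67 + 26 + 27 + 36 + 29 = 326.
Total exposure: 3 + 6 + 4 + 6 + 6 + 4 + 3 + 3 + 6 = 41 weeks.
Posterior: α' = 23 + 326 = 349, β' = 8 + 41 = 49.
Posterior variance = α'/β'² = 349/2401.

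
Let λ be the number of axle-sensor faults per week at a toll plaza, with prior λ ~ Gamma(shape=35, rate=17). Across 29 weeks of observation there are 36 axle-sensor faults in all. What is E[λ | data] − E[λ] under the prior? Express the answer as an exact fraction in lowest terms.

-403/782

Total count 36 over total exposure 29 weeks.
The Gamma prior is conjugate for the Poisson rate, so λ | data ~ Gamma(35+36, 17+29) = Gamma(71, 46).
Posterior mean = 71/46 = 71/46; prior mean = 35/17 = 35/17. Difference = 71/46 − 35/17 = -403/782.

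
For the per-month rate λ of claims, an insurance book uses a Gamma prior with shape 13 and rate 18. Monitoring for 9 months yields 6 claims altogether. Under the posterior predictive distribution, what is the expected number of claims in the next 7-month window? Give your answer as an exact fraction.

133/27

Total count 6 over total exposure 9 months.
The Gamma prior is conjugate for the Poisson rate, so λ | data ~ Gamma(13+6, 18+9) = Gamma(19, 27).
Predictive mean over a 7-month window = T·E[λ|data] = 7·19/27 = 133/27.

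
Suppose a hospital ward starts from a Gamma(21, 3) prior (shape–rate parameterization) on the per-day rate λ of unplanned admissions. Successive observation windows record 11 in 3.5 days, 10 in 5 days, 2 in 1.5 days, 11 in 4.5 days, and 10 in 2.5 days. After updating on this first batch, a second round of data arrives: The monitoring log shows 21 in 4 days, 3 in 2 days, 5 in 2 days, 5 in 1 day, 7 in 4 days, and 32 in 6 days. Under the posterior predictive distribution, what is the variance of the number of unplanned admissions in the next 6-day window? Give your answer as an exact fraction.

Total count: 11 + 10 + 2 + 11 + 10 = 44.
Total exposure: 3.5 + 5 + 1.5 + 4.5 + 2.5 = 17 days.
After the first batch: Gamma(21 + 44, 3 + 17) = Gamma(65, 20).
Total count: 21 + 3 + 5 + 5 + 7 + 32 = 73.
Total exposure: 4 + 2 + 2 + 1 + 4 + 6 = 19 days.
After the second batch: Gamma(65 + 73, 20 + 19) = Gamma(138, 39).
The posterior predictive for a window of length T is Negative Binomial with variance T·α'·(β'+T)/β'² = 6·138·45/1521 = 4140/169.

4140/169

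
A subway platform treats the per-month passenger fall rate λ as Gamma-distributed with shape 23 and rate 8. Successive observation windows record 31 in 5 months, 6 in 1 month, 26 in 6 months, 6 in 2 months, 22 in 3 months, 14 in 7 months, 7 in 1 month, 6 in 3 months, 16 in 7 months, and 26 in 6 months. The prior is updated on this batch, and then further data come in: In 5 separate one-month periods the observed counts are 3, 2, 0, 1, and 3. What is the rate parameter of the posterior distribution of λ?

54

Total count: 31 + 6 + 26 + 6 + 22 + 14 + 7 + 6 + 16 + 26 = 160.
Total exposure: 5 + 1 + 6 + 2 + 3 + 7 + 1 + 3 + 7 + 6 = 41 months.
After the first batch: Gamma(23 + 160, 8 + 41) = Gamma(183, 49).
Total count: 3 + 2 + 0 + 1 + 3 = 9.
Total exposure: 5 months.
After the second batch: Gamma(183 + 9, 49 + 5) = Gamma(192, 54).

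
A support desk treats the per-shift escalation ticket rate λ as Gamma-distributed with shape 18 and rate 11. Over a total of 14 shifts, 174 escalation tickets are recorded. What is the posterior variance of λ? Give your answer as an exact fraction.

192/625

Total count 174 over total exposure 14 shifts.
Posterior: α' = 18 + 174 = 192, β' = 11 + 14 = 25.
Posterior variance = α'/β'² = 192/625.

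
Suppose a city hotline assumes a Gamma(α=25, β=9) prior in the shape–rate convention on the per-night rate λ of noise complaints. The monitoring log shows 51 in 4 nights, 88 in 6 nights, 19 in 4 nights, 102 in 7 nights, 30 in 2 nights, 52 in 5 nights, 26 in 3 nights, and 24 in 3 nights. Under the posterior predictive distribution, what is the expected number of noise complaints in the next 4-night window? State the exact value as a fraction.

Total count: 51 + 88 + 19 + 102 + 30 + 52 + 26 + 24 = 392.
Total exposure: 4 + 6 + 4 + 7 + 2 + 5 + 3 + 3 = 34 nights.
The Gamma prior is conjugate for the Poisson rate, so λ | data ~ Gamma(25+392, 9+34) = Gamma(417, 43).
Predictive mean over a 4-night window = T·E[λ|data] = 4·417/43 = 1668/43.

1668/43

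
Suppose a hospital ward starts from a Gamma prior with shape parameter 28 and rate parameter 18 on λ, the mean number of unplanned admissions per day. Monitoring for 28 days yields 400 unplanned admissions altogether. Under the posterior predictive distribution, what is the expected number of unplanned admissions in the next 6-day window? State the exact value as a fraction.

Total count 400 over total exposure 28 days.
Posterior: α' = 28 + 400 = 428, β' = 18 + 28 = 46.
Predictive mean over a 6-day window = T·E[λ|data] = 6·428/46 = 1284/23.

1284/23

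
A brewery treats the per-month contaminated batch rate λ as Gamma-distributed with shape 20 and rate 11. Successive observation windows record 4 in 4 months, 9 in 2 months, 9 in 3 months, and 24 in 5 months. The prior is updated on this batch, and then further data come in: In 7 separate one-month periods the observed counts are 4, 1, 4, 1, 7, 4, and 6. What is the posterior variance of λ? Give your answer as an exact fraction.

93/1024

Total count: 4 + 9 + 9 + 24 = 46.
Total exposure: 4 + 2 + 3 + 5 = 14 months.
After the first batch: Gamma(20 + 46, 11 + 14) = Gamma(66, 25).
Total count: 4 + 1 + 4 + 1 + 7 + 4 + 6 = 27.
Total exposure: 7 months.
After the second batch: Gamma(66 + 27, 25 + 7) = Gamma(93, 32).
Posterior variance = α'/β'² = 93/1024.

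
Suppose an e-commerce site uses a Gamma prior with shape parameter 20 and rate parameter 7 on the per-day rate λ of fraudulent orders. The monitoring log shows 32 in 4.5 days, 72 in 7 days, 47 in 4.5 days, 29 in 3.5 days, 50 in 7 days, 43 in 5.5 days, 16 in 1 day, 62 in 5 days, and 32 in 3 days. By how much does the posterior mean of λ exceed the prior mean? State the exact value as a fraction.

1861/336

Total count: 32 + 72 + 47 + 29 + 50 + 43 + 16 + 62 + 32 = 383.
Total exposure: 4.5 + 7 + 4.5 + 3.5 + 7 + 5.5 + 1 + 5 + 3 = 41 days.
Posterior: α' = 20 + 383 = 403, β' = 7 + 41 = 48.
Posterior mean = 403/48 = 403/48; prior mean = 20/7 = 20/7. Difference = 403/48 − 20/7 = 1861/336.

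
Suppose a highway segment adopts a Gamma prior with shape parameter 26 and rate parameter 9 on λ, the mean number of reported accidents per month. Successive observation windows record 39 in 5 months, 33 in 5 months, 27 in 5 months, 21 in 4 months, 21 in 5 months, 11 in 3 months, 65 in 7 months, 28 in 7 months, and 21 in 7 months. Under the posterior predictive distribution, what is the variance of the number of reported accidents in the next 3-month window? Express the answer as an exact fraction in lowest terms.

Total count: 39 + 33 + 27 + 21 + 21 + 11 + 65 + 28 + 21 = 266.
Total exposure: 5 + 5 + 5 + 4 + 5 + 3 + 7 + 7 + 7 = 48 months.
Posterior: α' = 26 + 266 = 292, β' = 9 + 48 = 57.
The posterior predictive for a window of length T is Negative Binomial with variance T·α'·(β'+T)/β'² = 3·292·60/3249 = 5840/361.

5840/361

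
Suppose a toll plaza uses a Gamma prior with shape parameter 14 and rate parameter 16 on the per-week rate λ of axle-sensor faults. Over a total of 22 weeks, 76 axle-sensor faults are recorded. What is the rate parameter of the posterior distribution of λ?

Total count 76 over total exposure 22 weeks.
Conjugate update: add total count to the shape and total exposure to the rate, giving Gamma(90, 38).

38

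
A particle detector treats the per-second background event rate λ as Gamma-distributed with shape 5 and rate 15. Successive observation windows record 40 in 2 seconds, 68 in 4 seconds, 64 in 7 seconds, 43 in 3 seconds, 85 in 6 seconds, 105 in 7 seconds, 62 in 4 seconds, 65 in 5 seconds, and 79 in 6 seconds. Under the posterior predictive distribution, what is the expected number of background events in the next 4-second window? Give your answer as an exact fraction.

2464/59

Total count: 40 + 68 + 64 + 43 + 85 + 105 + 62 + 65 + 79 = 611.
Total exposure: 2 + 4 + 7 + 3 + 6 + 7 + 4 + 5 + 6 = 44 seconds.
Gamma(α, β) with Poisson data over total exposure Σt gives posterior Gamma(α+Σx, β+Σt) = Gamma(616, 59).
Predictive mean over a 4-second window = T·E[λ|data] = 4·616/59 = 2464/59.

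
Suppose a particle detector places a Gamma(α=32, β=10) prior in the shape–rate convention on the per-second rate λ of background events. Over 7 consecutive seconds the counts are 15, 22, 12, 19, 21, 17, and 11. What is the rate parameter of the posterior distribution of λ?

Total count: 15 + 22 + 12 + 19 + 21 + 17 + 11 = 117.
Total exposure: 7 seconds.
By Gamma–Poisson conjugacy, the posterior is Gamma(α + Σx, β + Σt) = Gamma(32 + 117, 10 + 7) = Gamma(149, 17).

17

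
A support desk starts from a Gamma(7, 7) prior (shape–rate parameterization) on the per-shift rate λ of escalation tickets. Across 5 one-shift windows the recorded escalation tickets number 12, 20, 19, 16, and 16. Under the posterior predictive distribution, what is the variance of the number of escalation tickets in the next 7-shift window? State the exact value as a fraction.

665/8

Total count: 12 + 20 + 19 + 16 + 16 = 83.
Total exposure: 5 shifts.
By Gamma–Poisson conjugacy, the posterior is Gamma(α + Σx, β + Σt) = Gamma(7 + 83, 7 + 5) = Gamma(90, 12).
The posterior predictive for a window of length T is Negative Binomial with variance T·α'·(β'+T)/β'² = 7·90·19/144 = 665/8.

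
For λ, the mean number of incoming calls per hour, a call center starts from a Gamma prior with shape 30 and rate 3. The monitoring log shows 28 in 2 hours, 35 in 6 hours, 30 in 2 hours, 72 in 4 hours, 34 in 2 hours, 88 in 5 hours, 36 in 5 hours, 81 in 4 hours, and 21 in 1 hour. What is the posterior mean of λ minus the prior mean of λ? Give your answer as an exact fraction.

115/34

Total count: 28 + 35 + 30 + 72 + 34 + 88 + 36 + 81 + 21 = 425.
Total exposure: 2 + 6 + 2 + 4 + 2 + 5 + 5 + 4 + 1 = 31 hours.
Posterior: α' = 30 + 425 = 455, β' = 3 + 31 = 34.
Posterior mean = 455/34 = 455/34; prior mean = 30/3 = 10. Difference = 455/34 − 10 = 115/34.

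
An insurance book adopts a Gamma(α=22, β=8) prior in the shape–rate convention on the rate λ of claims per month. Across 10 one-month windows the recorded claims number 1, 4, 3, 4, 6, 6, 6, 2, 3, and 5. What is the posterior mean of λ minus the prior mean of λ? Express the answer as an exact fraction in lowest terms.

25/36

Total count: 1 + 4 + 3 + 4 + 6 + 6 + 6 + 2 + 3 + 5 = 40.
Total exposure: 10 months.
By Gamma–Poisson conjugacy, the posterior is Gamma(α + Σx, β + Σt) = Gamma(22 + 40, 8 + 10) = Gamma(62, 18).
Posterior mean = 62/18 = 31/9; prior mean = 22/8 = 11/4. Difference = 31/9 − 11/4 = 25/36.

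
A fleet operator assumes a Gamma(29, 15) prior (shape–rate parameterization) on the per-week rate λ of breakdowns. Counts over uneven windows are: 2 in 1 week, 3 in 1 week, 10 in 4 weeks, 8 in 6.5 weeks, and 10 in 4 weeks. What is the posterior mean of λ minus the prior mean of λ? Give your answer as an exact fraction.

11/315

Total count: 2 + 3 + 10 + 8 + 10 = 33.
Total exposure: 1 + 1 + 4 + 6.5 + 4 = 16.5 weeks.
Gamma(α, β) with Poisson data over total exposure Σt gives posterior Gamma(α+Σx, β+Σt) = Gamma(62, 63/2).
Posterior mean = 62/(63/2) = 124/63; prior mean = 29/15 = 29/15. Difference = 124/63 − 29/15 = 11/315.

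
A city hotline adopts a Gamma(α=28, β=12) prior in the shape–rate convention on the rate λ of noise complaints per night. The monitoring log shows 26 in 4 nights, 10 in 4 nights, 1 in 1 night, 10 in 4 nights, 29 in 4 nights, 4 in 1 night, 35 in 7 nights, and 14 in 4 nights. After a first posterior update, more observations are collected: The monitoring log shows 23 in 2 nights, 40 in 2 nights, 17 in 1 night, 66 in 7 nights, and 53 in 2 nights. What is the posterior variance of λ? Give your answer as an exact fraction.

356/3025

Total count: 26 + 10 + 1 + 10 + 29 + 4 + 35 + 14 = 129.
Total exposure: 4 + 4 + 1 + 4 + 4 + 1 + 7 + 4 = 29 nights.
After the first batch: Gamma(28 + 129, 12 + 29) = Gamma(157, 41).
Total count: 23 + 40 + 17 + 66 + 53 = 199.
Total exposure: 2 + 2 + 1 + 7 + 2 = 14 nights.
After the second batch: Gamma(157 + 199, 41 + 14) = Gamma(356, 55).
Posterior variance = α'/β'² = 356/3025.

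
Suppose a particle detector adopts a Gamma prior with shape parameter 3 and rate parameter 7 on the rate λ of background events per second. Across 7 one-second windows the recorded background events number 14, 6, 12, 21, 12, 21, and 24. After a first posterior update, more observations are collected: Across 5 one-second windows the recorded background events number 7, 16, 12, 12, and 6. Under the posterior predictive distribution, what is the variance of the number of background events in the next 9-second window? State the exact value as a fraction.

Total count: 14 + 6 + 12 + 21 + 12 + 21 + 24 = 110.
Total exposure: 7 seconds.
After the first batch: Gamma(3 + 110, 7 + 7) = Gamma(113, 14).
Total count: 7 + 16 + 12 + 12 + 6 = 53.
Total exposure: 5 seconds.
After the second batch: Gamma(113 + 53, 14 + 5) = Gamma(166, 19).
The posterior predictive for a window of length T is Negative Binomial with variance T·α'·(β'+T)/β'² = 9·166·28/361 = 41832/361.

41832/361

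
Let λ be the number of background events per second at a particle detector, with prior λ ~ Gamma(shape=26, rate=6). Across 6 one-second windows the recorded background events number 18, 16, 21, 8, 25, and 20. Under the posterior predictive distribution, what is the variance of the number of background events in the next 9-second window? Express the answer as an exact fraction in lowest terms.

Total count: 18 + 16 + 21 + 8 + 25 + 20 = 108.
Total exposure: 6 seconds.
Gamma(α, β) with Poisson data over total exposure Σt gives posterior Gamma(α+Σx, β+Σt) = Gamma(134, 12).
The posterior predictive for a window of length T is Negative Binomial with variance T·α'·(β'+T)/β'² = 9·134·21/144 = 1407/8.

1407/8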